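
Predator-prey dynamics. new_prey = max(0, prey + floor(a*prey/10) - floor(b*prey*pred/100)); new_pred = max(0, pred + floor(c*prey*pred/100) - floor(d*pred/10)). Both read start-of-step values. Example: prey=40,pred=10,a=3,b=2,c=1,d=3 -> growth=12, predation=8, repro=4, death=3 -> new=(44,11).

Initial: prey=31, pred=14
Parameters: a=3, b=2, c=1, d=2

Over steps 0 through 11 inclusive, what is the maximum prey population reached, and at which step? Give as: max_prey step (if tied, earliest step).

Answer: 32 1

Derivation:
Step 1: prey: 31+9-8=32; pred: 14+4-2=16
Step 2: prey: 32+9-10=31; pred: 16+5-3=18
Step 3: prey: 31+9-11=29; pred: 18+5-3=20
Step 4: prey: 29+8-11=26; pred: 20+5-4=21
Step 5: prey: 26+7-10=23; pred: 21+5-4=22
Step 6: prey: 23+6-10=19; pred: 22+5-4=23
Step 7: prey: 19+5-8=16; pred: 23+4-4=23
Step 8: prey: 16+4-7=13; pred: 23+3-4=22
Step 9: prey: 13+3-5=11; pred: 22+2-4=20
Step 10: prey: 11+3-4=10; pred: 20+2-4=18
Step 11: prey: 10+3-3=10; pred: 18+1-3=16
Max prey = 32 at step 1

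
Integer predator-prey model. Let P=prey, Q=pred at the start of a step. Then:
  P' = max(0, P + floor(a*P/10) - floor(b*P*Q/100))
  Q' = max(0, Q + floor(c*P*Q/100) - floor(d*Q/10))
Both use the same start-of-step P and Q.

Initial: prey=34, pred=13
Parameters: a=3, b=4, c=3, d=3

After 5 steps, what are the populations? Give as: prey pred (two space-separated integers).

Step 1: prey: 34+10-17=27; pred: 13+13-3=23
Step 2: prey: 27+8-24=11; pred: 23+18-6=35
Step 3: prey: 11+3-15=0; pred: 35+11-10=36
Step 4: prey: 0+0-0=0; pred: 36+0-10=26
Step 5: prey: 0+0-0=0; pred: 26+0-7=19

Answer: 0 19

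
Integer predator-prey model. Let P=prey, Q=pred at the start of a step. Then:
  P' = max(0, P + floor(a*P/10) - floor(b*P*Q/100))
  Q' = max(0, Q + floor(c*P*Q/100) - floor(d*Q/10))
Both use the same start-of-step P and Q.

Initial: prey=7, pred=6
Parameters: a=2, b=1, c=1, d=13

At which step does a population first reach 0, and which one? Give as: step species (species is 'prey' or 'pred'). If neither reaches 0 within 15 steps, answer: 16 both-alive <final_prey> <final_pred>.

Answer: 1 pred

Derivation:
Step 1: prey: 7+1-0=8; pred: 6+0-7=0
First extinction: pred at step 1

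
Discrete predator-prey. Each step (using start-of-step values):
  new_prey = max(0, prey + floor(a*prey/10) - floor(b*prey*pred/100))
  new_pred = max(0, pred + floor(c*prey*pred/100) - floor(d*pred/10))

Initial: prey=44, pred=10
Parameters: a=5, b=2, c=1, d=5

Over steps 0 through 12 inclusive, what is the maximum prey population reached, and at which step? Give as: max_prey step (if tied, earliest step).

Step 1: prey: 44+22-8=58; pred: 10+4-5=9
Step 2: prey: 58+29-10=77; pred: 9+5-4=10
Step 3: prey: 77+38-15=100; pred: 10+7-5=12
Step 4: prey: 100+50-24=126; pred: 12+12-6=18
Step 5: prey: 126+63-45=144; pred: 18+22-9=31
Step 6: prey: 144+72-89=127; pred: 31+44-15=60
Step 7: prey: 127+63-152=38; pred: 60+76-30=106
Step 8: prey: 38+19-80=0; pred: 106+40-53=93
Step 9: prey: 0+0-0=0; pred: 93+0-46=47
Step 10: prey: 0+0-0=0; pred: 47+0-23=24
Step 11: prey: 0+0-0=0; pred: 24+0-12=12
Step 12: prey: 0+0-0=0; pred: 12+0-6=6
Max prey = 144 at step 5

Answer: 144 5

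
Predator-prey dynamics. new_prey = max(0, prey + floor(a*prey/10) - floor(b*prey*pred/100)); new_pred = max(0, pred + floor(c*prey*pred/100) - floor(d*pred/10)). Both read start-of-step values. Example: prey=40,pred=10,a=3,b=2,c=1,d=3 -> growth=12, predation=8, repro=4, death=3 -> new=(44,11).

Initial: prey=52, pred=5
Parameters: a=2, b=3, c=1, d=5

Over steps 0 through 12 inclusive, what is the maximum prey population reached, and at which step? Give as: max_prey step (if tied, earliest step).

Step 1: prey: 52+10-7=55; pred: 5+2-2=5
Step 2: prey: 55+11-8=58; pred: 5+2-2=5
Step 3: prey: 58+11-8=61; pred: 5+2-2=5
Step 4: prey: 61+12-9=64; pred: 5+3-2=6
Step 5: prey: 64+12-11=65; pred: 6+3-3=6
Step 6: prey: 65+13-11=67; pred: 6+3-3=6
Step 7: prey: 67+13-12=68; pred: 6+4-3=7
Step 8: prey: 68+13-14=67; pred: 7+4-3=8
Step 9: prey: 67+13-16=64; pred: 8+5-4=9
Step 10: prey: 64+12-17=59; pred: 9+5-4=10
Step 11: prey: 59+11-17=53; pred: 10+5-5=10
Step 12: prey: 53+10-15=48; pred: 10+5-5=10
Max prey = 68 at step 7

Answer: 68 7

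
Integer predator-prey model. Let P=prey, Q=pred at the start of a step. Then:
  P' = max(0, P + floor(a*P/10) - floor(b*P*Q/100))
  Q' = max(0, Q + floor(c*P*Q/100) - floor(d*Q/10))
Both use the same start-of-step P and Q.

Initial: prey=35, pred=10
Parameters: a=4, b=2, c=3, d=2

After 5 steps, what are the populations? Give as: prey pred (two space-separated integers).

Step 1: prey: 35+14-7=42; pred: 10+10-2=18
Step 2: prey: 42+16-15=43; pred: 18+22-3=37
Step 3: prey: 43+17-31=29; pred: 37+47-7=77
Step 4: prey: 29+11-44=0; pred: 77+66-15=128
Step 5: prey: 0+0-0=0; pred: 128+0-25=103

Answer: 0 103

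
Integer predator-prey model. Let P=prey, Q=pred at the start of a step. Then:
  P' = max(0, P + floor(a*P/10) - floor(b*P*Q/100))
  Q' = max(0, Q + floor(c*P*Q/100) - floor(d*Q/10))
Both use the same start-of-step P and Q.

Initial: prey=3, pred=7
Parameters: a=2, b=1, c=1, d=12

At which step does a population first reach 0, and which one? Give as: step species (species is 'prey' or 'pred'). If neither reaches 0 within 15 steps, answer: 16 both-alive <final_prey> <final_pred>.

Answer: 1 pred

Derivation:
Step 1: prey: 3+0-0=3; pred: 7+0-8=0
First extinction: pred at step 1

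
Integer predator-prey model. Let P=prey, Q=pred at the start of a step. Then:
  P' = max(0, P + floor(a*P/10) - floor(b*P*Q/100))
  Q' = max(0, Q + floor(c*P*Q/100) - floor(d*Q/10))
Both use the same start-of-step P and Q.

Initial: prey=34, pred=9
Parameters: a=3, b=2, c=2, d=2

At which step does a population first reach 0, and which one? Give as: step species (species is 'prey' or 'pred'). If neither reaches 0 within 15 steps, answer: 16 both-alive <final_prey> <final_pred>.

Step 1: prey: 34+10-6=38; pred: 9+6-1=14
Step 2: prey: 38+11-10=39; pred: 14+10-2=22
Step 3: prey: 39+11-17=33; pred: 22+17-4=35
Step 4: prey: 33+9-23=19; pred: 35+23-7=51
Step 5: prey: 19+5-19=5; pred: 51+19-10=60
Step 6: prey: 5+1-6=0; pred: 60+6-12=54
First extinction: prey at step 6

Answer: 6 prey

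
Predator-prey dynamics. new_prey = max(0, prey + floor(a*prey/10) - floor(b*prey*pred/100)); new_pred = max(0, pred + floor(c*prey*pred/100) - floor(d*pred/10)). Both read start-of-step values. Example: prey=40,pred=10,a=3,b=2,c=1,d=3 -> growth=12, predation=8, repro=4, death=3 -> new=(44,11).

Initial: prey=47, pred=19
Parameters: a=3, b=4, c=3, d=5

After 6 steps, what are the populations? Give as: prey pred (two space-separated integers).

Answer: 0 3

Derivation:
Step 1: prey: 47+14-35=26; pred: 19+26-9=36
Step 2: prey: 26+7-37=0; pred: 36+28-18=46
Step 3: prey: 0+0-0=0; pred: 46+0-23=23
Step 4: prey: 0+0-0=0; pred: 23+0-11=12
Step 5: prey: 0+0-0=0; pred: 12+0-6=6
Step 6: prey: 0+0-0=0; pred: 6+0-3=3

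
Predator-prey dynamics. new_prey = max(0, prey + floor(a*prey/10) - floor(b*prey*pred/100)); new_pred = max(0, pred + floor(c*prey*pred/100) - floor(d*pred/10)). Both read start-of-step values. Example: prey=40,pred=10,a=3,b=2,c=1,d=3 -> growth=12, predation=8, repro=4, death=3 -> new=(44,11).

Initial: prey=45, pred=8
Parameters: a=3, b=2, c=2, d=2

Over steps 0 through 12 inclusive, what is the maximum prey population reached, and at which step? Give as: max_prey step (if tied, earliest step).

Step 1: prey: 45+13-7=51; pred: 8+7-1=14
Step 2: prey: 51+15-14=52; pred: 14+14-2=26
Step 3: prey: 52+15-27=40; pred: 26+27-5=48
Step 4: prey: 40+12-38=14; pred: 48+38-9=77
Step 5: prey: 14+4-21=0; pred: 77+21-15=83
Step 6: prey: 0+0-0=0; pred: 83+0-16=67
Step 7: prey: 0+0-0=0; pred: 67+0-13=54
Step 8: prey: 0+0-0=0; pred: 54+0-10=44
Step 9: prey: 0+0-0=0; pred: 44+0-8=36
Step 10: prey: 0+0-0=0; pred: 36+0-7=29
Step 11: prey: 0+0-0=0; pred: 29+0-5=24
Step 12: prey: 0+0-0=0; pred: 24+0-4=20
Max prey = 52 at step 2

Answer: 52 2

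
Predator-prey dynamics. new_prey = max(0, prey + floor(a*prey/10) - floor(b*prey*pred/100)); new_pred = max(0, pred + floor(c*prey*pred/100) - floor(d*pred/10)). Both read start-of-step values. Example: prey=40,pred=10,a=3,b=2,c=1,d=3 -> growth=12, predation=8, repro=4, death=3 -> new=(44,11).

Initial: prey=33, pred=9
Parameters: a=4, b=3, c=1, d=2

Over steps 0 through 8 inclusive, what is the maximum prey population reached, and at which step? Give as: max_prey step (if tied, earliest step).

Step 1: prey: 33+13-8=38; pred: 9+2-1=10
Step 2: prey: 38+15-11=42; pred: 10+3-2=11
Step 3: prey: 42+16-13=45; pred: 11+4-2=13
Step 4: prey: 45+18-17=46; pred: 13+5-2=16
Step 5: prey: 46+18-22=42; pred: 16+7-3=20
Step 6: prey: 42+16-25=33; pred: 20+8-4=24
Step 7: prey: 33+13-23=23; pred: 24+7-4=27
Step 8: prey: 23+9-18=14; pred: 27+6-5=28
Max prey = 46 at step 4

Answer: 46 4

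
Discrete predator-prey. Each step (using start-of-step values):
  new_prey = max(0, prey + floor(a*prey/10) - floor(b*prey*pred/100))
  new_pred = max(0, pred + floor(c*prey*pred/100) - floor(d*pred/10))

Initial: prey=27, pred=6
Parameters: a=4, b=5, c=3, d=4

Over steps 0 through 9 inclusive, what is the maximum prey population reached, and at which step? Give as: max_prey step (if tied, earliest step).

Answer: 29 1

Derivation:
Step 1: prey: 27+10-8=29; pred: 6+4-2=8
Step 2: prey: 29+11-11=29; pred: 8+6-3=11
Step 3: prey: 29+11-15=25; pred: 11+9-4=16
Step 4: prey: 25+10-20=15; pred: 16+12-6=22
Step 5: prey: 15+6-16=5; pred: 22+9-8=23
Step 6: prey: 5+2-5=2; pred: 23+3-9=17
Step 7: prey: 2+0-1=1; pred: 17+1-6=12
Step 8: prey: 1+0-0=1; pred: 12+0-4=8
Step 9: prey: 1+0-0=1; pred: 8+0-3=5
Max prey = 29 at step 1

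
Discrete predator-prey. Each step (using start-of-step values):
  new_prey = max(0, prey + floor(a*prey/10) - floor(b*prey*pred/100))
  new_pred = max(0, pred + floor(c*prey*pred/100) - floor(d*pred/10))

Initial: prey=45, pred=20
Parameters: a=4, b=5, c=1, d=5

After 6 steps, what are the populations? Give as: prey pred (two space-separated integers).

Answer: 9 1

Derivation:
Step 1: prey: 45+18-45=18; pred: 20+9-10=19
Step 2: prey: 18+7-17=8; pred: 19+3-9=13
Step 3: prey: 8+3-5=6; pred: 13+1-6=8
Step 4: prey: 6+2-2=6; pred: 8+0-4=4
Step 5: prey: 6+2-1=7; pred: 4+0-2=2
Step 6: prey: 7+2-0=9; pred: 2+0-1=1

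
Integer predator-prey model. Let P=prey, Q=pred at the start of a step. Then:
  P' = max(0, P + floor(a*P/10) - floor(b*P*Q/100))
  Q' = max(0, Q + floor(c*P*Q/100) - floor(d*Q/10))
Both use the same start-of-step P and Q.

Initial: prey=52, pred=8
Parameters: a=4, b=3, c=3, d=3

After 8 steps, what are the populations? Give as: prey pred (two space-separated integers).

Answer: 0 20

Derivation:
Step 1: prey: 52+20-12=60; pred: 8+12-2=18
Step 2: prey: 60+24-32=52; pred: 18+32-5=45
Step 3: prey: 52+20-70=2; pred: 45+70-13=102
Step 4: prey: 2+0-6=0; pred: 102+6-30=78
Step 5: prey: 0+0-0=0; pred: 78+0-23=55
Step 6: prey: 0+0-0=0; pred: 55+0-16=39
Step 7: prey: 0+0-0=0; pred: 39+0-11=28
Step 8: prey: 0+0-0=0; pred: 28+0-8=20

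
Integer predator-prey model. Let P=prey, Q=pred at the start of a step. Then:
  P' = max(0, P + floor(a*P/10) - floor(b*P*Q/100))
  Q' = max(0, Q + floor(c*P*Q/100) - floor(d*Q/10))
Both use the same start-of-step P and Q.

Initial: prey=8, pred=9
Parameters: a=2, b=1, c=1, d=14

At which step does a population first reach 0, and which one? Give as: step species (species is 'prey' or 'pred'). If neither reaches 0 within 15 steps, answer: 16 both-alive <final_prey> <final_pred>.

Step 1: prey: 8+1-0=9; pred: 9+0-12=0
First extinction: pred at step 1

Answer: 1 pred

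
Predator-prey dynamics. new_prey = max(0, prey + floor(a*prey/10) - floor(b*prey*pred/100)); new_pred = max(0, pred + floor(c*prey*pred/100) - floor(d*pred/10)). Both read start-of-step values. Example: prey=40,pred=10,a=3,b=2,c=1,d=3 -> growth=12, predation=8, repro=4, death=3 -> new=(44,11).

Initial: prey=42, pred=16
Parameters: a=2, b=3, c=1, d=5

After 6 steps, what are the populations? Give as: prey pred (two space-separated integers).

Step 1: prey: 42+8-20=30; pred: 16+6-8=14
Step 2: prey: 30+6-12=24; pred: 14+4-7=11
Step 3: prey: 24+4-7=21; pred: 11+2-5=8
Step 4: prey: 21+4-5=20; pred: 8+1-4=5
Step 5: prey: 20+4-3=21; pred: 5+1-2=4
Step 6: prey: 21+4-2=23; pred: 4+0-2=2

Answer: 23 2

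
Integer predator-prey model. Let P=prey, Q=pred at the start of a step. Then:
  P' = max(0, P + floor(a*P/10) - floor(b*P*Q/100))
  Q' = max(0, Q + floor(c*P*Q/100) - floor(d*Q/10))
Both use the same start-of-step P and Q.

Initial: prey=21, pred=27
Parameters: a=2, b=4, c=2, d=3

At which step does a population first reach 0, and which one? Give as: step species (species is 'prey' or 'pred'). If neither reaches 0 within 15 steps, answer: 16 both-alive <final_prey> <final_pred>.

Step 1: prey: 21+4-22=3; pred: 27+11-8=30
Step 2: prey: 3+0-3=0; pred: 30+1-9=22
First extinction: prey at step 2

Answer: 2 prey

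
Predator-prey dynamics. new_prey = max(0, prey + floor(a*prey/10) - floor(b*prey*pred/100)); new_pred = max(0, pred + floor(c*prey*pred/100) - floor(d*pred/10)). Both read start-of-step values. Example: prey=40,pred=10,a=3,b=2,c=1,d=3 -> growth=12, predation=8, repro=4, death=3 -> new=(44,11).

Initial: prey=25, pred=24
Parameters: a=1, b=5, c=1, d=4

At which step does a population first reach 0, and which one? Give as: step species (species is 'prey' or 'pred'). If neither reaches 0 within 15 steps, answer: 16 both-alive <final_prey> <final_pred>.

Step 1: prey: 25+2-30=0; pred: 24+6-9=21
First extinction: prey at step 1

Answer: 1 prey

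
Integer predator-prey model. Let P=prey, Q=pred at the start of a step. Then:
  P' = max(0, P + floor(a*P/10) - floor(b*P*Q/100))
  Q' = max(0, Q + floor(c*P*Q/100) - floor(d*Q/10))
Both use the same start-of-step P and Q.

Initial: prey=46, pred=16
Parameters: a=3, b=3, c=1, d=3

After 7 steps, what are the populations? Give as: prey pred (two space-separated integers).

Step 1: prey: 46+13-22=37; pred: 16+7-4=19
Step 2: prey: 37+11-21=27; pred: 19+7-5=21
Step 3: prey: 27+8-17=18; pred: 21+5-6=20
Step 4: prey: 18+5-10=13; pred: 20+3-6=17
Step 5: prey: 13+3-6=10; pred: 17+2-5=14
Step 6: prey: 10+3-4=9; pred: 14+1-4=11
Step 7: prey: 9+2-2=9; pred: 11+0-3=8

Answer: 9 8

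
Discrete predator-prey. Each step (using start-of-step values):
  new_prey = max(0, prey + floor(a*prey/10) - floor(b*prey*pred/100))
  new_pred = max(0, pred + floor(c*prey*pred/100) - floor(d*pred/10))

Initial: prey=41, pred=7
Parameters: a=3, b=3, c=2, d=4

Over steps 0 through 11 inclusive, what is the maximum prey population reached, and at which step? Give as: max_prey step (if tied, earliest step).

Answer: 45 1

Derivation:
Step 1: prey: 41+12-8=45; pred: 7+5-2=10
Step 2: prey: 45+13-13=45; pred: 10+9-4=15
Step 3: prey: 45+13-20=38; pred: 15+13-6=22
Step 4: prey: 38+11-25=24; pred: 22+16-8=30
Step 5: prey: 24+7-21=10; pred: 30+14-12=32
Step 6: prey: 10+3-9=4; pred: 32+6-12=26
Step 7: prey: 4+1-3=2; pred: 26+2-10=18
Step 8: prey: 2+0-1=1; pred: 18+0-7=11
Step 9: prey: 1+0-0=1; pred: 11+0-4=7
Step 10: prey: 1+0-0=1; pred: 7+0-2=5
Step 11: prey: 1+0-0=1; pred: 5+0-2=3
Max prey = 45 at step 1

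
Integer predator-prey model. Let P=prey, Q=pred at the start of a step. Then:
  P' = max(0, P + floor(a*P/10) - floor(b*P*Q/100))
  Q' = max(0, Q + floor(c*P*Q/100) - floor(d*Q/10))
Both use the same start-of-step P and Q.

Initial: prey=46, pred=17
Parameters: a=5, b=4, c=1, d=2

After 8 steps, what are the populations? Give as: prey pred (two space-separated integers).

Answer: 2 12

Derivation:
Step 1: prey: 46+23-31=38; pred: 17+7-3=21
Step 2: prey: 38+19-31=26; pred: 21+7-4=24
Step 3: prey: 26+13-24=15; pred: 24+6-4=26
Step 4: prey: 15+7-15=7; pred: 26+3-5=24
Step 5: prey: 7+3-6=4; pred: 24+1-4=21
Step 6: prey: 4+2-3=3; pred: 21+0-4=17
Step 7: prey: 3+1-2=2; pred: 17+0-3=14
Step 8: prey: 2+1-1=2; pred: 14+0-2=12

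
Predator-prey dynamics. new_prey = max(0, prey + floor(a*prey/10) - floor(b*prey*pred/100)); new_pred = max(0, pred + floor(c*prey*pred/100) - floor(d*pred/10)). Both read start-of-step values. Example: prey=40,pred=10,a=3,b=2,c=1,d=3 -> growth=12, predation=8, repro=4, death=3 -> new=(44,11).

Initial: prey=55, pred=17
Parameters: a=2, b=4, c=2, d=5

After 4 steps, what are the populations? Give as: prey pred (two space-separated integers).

Answer: 0 8

Derivation:
Step 1: prey: 55+11-37=29; pred: 17+18-8=27
Step 2: prey: 29+5-31=3; pred: 27+15-13=29
Step 3: prey: 3+0-3=0; pred: 29+1-14=16
Step 4: prey: 0+0-0=0; pred: 16+0-8=8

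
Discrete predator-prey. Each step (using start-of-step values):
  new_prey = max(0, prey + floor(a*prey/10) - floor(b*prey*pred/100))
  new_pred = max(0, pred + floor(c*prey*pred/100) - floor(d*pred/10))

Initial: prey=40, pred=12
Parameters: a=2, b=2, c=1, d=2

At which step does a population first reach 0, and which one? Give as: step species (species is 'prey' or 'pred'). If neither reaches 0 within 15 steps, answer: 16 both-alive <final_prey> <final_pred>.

Answer: 16 both-alive 7 6

Derivation:
Step 1: prey: 40+8-9=39; pred: 12+4-2=14
Step 2: prey: 39+7-10=36; pred: 14+5-2=17
Step 3: prey: 36+7-12=31; pred: 17+6-3=20
Step 4: prey: 31+6-12=25; pred: 20+6-4=22
Step 5: prey: 25+5-11=19; pred: 22+5-4=23
Step 6: prey: 19+3-8=14; pred: 23+4-4=23
Step 7: prey: 14+2-6=10; pred: 23+3-4=22
Step 8: prey: 10+2-4=8; pred: 22+2-4=20
Step 9: prey: 8+1-3=6; pred: 20+1-4=17
Step 10: prey: 6+1-2=5; pred: 17+1-3=15
Step 11: prey: 5+1-1=5; pred: 15+0-3=12
Step 12: prey: 5+1-1=5; pred: 12+0-2=10
Step 13: prey: 5+1-1=5; pred: 10+0-2=8
Step 14: prey: 5+1-0=6; pred: 8+0-1=7
Step 15: prey: 6+1-0=7; pred: 7+0-1=6
No extinction within 15 steps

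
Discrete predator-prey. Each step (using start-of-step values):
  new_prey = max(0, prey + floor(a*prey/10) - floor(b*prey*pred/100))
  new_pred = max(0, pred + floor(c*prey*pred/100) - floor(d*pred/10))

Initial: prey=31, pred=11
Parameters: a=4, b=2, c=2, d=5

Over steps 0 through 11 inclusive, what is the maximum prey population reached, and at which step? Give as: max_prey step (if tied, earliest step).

Answer: 49 4

Derivation:
Step 1: prey: 31+12-6=37; pred: 11+6-5=12
Step 2: prey: 37+14-8=43; pred: 12+8-6=14
Step 3: prey: 43+17-12=48; pred: 14+12-7=19
Step 4: prey: 48+19-18=49; pred: 19+18-9=28
Step 5: prey: 49+19-27=41; pred: 28+27-14=41
Step 6: prey: 41+16-33=24; pred: 41+33-20=54
Step 7: prey: 24+9-25=8; pred: 54+25-27=52
Step 8: prey: 8+3-8=3; pred: 52+8-26=34
Step 9: prey: 3+1-2=2; pred: 34+2-17=19
Step 10: prey: 2+0-0=2; pred: 19+0-9=10
Step 11: prey: 2+0-0=2; pred: 10+0-5=5
Max prey = 49 at step 4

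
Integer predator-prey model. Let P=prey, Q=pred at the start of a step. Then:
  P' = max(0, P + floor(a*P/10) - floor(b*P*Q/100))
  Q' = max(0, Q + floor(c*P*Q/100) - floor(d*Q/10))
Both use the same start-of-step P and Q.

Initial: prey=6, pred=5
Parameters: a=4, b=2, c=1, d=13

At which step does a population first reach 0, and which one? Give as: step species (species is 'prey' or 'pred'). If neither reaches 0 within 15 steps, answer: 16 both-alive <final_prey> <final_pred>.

Step 1: prey: 6+2-0=8; pred: 5+0-6=0
First extinction: pred at step 1

Answer: 1 pred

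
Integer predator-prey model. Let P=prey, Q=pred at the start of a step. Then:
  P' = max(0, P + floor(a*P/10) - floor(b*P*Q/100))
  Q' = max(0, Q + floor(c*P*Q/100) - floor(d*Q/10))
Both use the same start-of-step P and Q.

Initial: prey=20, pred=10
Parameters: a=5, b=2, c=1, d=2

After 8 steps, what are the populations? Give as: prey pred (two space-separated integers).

Answer: 50 71

Derivation:
Step 1: prey: 20+10-4=26; pred: 10+2-2=10
Step 2: prey: 26+13-5=34; pred: 10+2-2=10
Step 3: prey: 34+17-6=45; pred: 10+3-2=11
Step 4: prey: 45+22-9=58; pred: 11+4-2=13
Step 5: prey: 58+29-15=72; pred: 13+7-2=18
Step 6: prey: 72+36-25=83; pred: 18+12-3=27
Step 7: prey: 83+41-44=80; pred: 27+22-5=44
Step 8: prey: 80+40-70=50; pred: 44+35-8=71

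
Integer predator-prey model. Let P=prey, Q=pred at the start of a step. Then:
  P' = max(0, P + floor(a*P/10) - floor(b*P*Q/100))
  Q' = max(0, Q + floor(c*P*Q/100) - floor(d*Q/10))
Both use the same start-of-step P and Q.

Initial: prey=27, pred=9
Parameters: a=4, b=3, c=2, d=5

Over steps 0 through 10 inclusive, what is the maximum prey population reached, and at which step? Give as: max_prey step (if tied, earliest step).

Answer: 39 4

Derivation:
Step 1: prey: 27+10-7=30; pred: 9+4-4=9
Step 2: prey: 30+12-8=34; pred: 9+5-4=10
Step 3: prey: 34+13-10=37; pred: 10+6-5=11
Step 4: prey: 37+14-12=39; pred: 11+8-5=14
Step 5: prey: 39+15-16=38; pred: 14+10-7=17
Step 6: prey: 38+15-19=34; pred: 17+12-8=21
Step 7: prey: 34+13-21=26; pred: 21+14-10=25
Step 8: prey: 26+10-19=17; pred: 25+13-12=26
Step 9: prey: 17+6-13=10; pred: 26+8-13=21
Step 10: prey: 10+4-6=8; pred: 21+4-10=15
Max prey = 39 at step 4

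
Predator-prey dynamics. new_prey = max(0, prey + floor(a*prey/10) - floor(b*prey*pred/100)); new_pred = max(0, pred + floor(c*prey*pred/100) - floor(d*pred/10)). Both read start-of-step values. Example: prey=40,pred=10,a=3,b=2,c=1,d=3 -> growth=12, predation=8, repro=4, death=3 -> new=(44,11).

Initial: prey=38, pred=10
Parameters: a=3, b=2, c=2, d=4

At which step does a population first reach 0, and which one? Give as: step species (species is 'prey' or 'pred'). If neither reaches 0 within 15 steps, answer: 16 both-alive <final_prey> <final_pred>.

Step 1: prey: 38+11-7=42; pred: 10+7-4=13
Step 2: prey: 42+12-10=44; pred: 13+10-5=18
Step 3: prey: 44+13-15=42; pred: 18+15-7=26
Step 4: prey: 42+12-21=33; pred: 26+21-10=37
Step 5: prey: 33+9-24=18; pred: 37+24-14=47
Step 6: prey: 18+5-16=7; pred: 47+16-18=45
Step 7: prey: 7+2-6=3; pred: 45+6-18=33
Step 8: prey: 3+0-1=2; pred: 33+1-13=21
Step 9: prey: 2+0-0=2; pred: 21+0-8=13
Step 10: prey: 2+0-0=2; pred: 13+0-5=8
Step 11: prey: 2+0-0=2; pred: 8+0-3=5
Step 12: prey: 2+0-0=2; pred: 5+0-2=3
Step 13: prey: 2+0-0=2; pred: 3+0-1=2
Step 14: prey: 2+0-0=2; pred: 2+0-0=2
Steps 15-15: state stable at prey=2, pred=2 (no change)
No extinction within 15 steps

Answer: 16 both-alive 2 2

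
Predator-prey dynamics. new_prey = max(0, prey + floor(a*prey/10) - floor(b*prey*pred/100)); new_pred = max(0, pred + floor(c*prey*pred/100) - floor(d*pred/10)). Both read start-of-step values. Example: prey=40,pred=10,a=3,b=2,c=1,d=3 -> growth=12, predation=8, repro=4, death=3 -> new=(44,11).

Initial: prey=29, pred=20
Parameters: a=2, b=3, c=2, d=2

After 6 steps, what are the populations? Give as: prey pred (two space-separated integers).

Answer: 1 16

Derivation:
Step 1: prey: 29+5-17=17; pred: 20+11-4=27
Step 2: prey: 17+3-13=7; pred: 27+9-5=31
Step 3: prey: 7+1-6=2; pred: 31+4-6=29
Step 4: prey: 2+0-1=1; pred: 29+1-5=25
Step 5: prey: 1+0-0=1; pred: 25+0-5=20
Step 6: prey: 1+0-0=1; pred: 20+0-4=16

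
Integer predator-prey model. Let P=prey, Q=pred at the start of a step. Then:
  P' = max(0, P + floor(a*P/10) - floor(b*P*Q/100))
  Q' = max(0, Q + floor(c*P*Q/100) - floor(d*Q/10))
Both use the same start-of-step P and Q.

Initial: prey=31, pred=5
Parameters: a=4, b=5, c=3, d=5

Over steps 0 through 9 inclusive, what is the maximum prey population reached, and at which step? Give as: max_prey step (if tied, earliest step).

Answer: 38 2

Derivation:
Step 1: prey: 31+12-7=36; pred: 5+4-2=7
Step 2: prey: 36+14-12=38; pred: 7+7-3=11
Step 3: prey: 38+15-20=33; pred: 11+12-5=18
Step 4: prey: 33+13-29=17; pred: 18+17-9=26
Step 5: prey: 17+6-22=1; pred: 26+13-13=26
Step 6: prey: 1+0-1=0; pred: 26+0-13=13
Step 7: prey: 0+0-0=0; pred: 13+0-6=7
Step 8: prey: 0+0-0=0; pred: 7+0-3=4
Step 9: prey: 0+0-0=0; pred: 4+0-2=2
Max prey = 38 at step 2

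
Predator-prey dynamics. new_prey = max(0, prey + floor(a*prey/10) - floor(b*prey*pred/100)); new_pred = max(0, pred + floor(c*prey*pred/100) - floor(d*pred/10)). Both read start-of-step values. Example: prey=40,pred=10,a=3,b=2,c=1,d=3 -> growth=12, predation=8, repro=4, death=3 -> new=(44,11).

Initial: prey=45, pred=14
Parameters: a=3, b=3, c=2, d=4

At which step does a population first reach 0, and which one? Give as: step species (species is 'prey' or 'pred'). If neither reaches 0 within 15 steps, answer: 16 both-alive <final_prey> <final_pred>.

Step 1: prey: 45+13-18=40; pred: 14+12-5=21
Step 2: prey: 40+12-25=27; pred: 21+16-8=29
Step 3: prey: 27+8-23=12; pred: 29+15-11=33
Step 4: prey: 12+3-11=4; pred: 33+7-13=27
Step 5: prey: 4+1-3=2; pred: 27+2-10=19
Step 6: prey: 2+0-1=1; pred: 19+0-7=12
Step 7: prey: 1+0-0=1; pred: 12+0-4=8
Step 8: prey: 1+0-0=1; pred: 8+0-3=5
Step 9: prey: 1+0-0=1; pred: 5+0-2=3
Step 10: prey: 1+0-0=1; pred: 3+0-1=2
Step 11: prey: 1+0-0=1; pred: 2+0-0=2
Steps 12-15: state stable at prey=1, pred=2 (no change)
No extinction within 15 steps

Answer: 16 both-alive 1 2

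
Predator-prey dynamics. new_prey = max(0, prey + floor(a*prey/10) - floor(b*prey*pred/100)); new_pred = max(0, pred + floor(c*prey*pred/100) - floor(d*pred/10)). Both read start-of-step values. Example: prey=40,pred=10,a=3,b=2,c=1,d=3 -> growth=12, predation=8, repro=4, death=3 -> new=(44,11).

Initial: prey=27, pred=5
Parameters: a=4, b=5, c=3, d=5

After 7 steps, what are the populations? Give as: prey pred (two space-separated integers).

Step 1: prey: 27+10-6=31; pred: 5+4-2=7
Step 2: prey: 31+12-10=33; pred: 7+6-3=10
Step 3: prey: 33+13-16=30; pred: 10+9-5=14
Step 4: prey: 30+12-21=21; pred: 14+12-7=19
Step 5: prey: 21+8-19=10; pred: 19+11-9=21
Step 6: prey: 10+4-10=4; pred: 21+6-10=17
Step 7: prey: 4+1-3=2; pred: 17+2-8=11

Answer: 2 11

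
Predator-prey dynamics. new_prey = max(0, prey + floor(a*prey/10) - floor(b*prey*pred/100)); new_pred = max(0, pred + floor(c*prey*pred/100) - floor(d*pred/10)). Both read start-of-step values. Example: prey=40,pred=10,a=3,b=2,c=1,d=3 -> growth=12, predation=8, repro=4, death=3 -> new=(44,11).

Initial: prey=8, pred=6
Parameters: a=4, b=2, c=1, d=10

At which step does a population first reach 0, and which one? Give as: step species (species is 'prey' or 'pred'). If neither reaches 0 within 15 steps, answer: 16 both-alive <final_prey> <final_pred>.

Answer: 1 pred

Derivation:
Step 1: prey: 8+3-0=11; pred: 6+0-6=0
First extinction: pred at step 1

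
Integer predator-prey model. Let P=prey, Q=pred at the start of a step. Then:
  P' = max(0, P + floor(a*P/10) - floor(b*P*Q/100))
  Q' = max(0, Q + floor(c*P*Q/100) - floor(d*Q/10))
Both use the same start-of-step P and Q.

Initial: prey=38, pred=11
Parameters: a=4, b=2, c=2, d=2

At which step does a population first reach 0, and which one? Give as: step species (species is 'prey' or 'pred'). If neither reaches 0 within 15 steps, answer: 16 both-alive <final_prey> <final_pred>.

Step 1: prey: 38+15-8=45; pred: 11+8-2=17
Step 2: prey: 45+18-15=48; pred: 17+15-3=29
Step 3: prey: 48+19-27=40; pred: 29+27-5=51
Step 4: prey: 40+16-40=16; pred: 51+40-10=81
Step 5: prey: 16+6-25=0; pred: 81+25-16=90
First extinction: prey at step 5

Answer: 5 prey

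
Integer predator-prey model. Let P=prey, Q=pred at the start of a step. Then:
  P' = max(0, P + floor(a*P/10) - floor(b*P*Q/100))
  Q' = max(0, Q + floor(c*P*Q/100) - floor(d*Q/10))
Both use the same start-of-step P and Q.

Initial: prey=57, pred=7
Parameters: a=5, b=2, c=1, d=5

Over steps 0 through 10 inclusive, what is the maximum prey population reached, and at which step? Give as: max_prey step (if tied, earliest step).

Answer: 172 4

Derivation:
Step 1: prey: 57+28-7=78; pred: 7+3-3=7
Step 2: prey: 78+39-10=107; pred: 7+5-3=9
Step 3: prey: 107+53-19=141; pred: 9+9-4=14
Step 4: prey: 141+70-39=172; pred: 14+19-7=26
Step 5: prey: 172+86-89=169; pred: 26+44-13=57
Step 6: prey: 169+84-192=61; pred: 57+96-28=125
Step 7: prey: 61+30-152=0; pred: 125+76-62=139
Step 8: prey: 0+0-0=0; pred: 139+0-69=70
Step 9: prey: 0+0-0=0; pred: 70+0-35=35
Step 10: prey: 0+0-0=0; pred: 35+0-17=18
Max prey = 172 at step 4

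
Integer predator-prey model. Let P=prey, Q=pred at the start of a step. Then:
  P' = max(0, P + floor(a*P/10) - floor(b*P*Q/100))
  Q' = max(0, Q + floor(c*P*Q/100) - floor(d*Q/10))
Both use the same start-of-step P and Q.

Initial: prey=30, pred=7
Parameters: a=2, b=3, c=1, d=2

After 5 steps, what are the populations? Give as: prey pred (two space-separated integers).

Step 1: prey: 30+6-6=30; pred: 7+2-1=8
Step 2: prey: 30+6-7=29; pred: 8+2-1=9
Step 3: prey: 29+5-7=27; pred: 9+2-1=10
Step 4: prey: 27+5-8=24; pred: 10+2-2=10
Step 5: prey: 24+4-7=21; pred: 10+2-2=10

Answer: 21 10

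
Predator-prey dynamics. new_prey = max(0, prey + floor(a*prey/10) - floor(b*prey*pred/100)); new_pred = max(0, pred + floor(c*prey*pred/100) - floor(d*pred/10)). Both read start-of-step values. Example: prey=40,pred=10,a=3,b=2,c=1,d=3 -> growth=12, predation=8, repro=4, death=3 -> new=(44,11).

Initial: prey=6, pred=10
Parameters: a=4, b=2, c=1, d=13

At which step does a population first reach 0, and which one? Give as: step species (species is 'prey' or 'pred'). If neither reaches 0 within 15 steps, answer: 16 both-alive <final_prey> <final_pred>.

Answer: 1 pred

Derivation:
Step 1: prey: 6+2-1=7; pred: 10+0-13=0
First extinction: pred at step 1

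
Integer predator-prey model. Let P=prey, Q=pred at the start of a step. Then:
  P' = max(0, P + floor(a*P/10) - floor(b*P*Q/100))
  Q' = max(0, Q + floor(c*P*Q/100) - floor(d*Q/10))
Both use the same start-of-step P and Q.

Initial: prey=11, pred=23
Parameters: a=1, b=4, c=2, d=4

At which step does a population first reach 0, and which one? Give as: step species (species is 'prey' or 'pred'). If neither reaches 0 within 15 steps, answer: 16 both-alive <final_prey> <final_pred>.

Answer: 16 both-alive 1 2

Derivation:
Step 1: prey: 11+1-10=2; pred: 23+5-9=19
Step 2: prey: 2+0-1=1; pred: 19+0-7=12
Step 3: prey: 1+0-0=1; pred: 12+0-4=8
Step 4: prey: 1+0-0=1; pred: 8+0-3=5
Step 5: prey: 1+0-0=1; pred: 5+0-2=3
Step 6: prey: 1+0-0=1; pred: 3+0-1=2
Step 7: prey: 1+0-0=1; pred: 2+0-0=2
Steps 8-15: state stable at prey=1, pred=2 (no change)
No extinction within 15 steps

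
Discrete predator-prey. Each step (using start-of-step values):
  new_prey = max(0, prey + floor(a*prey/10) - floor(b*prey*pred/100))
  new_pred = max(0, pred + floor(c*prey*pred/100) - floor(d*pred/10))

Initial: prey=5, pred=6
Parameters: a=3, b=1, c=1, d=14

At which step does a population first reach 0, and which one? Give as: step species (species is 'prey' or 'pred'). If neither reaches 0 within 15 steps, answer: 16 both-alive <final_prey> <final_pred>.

Step 1: prey: 5+1-0=6; pred: 6+0-8=0
First extinction: pred at step 1

Answer: 1 pred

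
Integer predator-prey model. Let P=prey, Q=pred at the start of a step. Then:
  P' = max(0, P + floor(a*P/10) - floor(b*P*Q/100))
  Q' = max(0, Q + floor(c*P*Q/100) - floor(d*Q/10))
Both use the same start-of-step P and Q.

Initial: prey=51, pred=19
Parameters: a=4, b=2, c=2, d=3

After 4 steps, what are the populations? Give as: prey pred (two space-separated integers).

Step 1: prey: 51+20-19=52; pred: 19+19-5=33
Step 2: prey: 52+20-34=38; pred: 33+34-9=58
Step 3: prey: 38+15-44=9; pred: 58+44-17=85
Step 4: prey: 9+3-15=0; pred: 85+15-25=75

Answer: 0 75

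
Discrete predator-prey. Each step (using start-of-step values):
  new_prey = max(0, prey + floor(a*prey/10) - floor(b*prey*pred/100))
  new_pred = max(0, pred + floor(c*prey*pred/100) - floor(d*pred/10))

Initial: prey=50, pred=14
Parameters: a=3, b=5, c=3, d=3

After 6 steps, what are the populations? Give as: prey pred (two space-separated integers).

Answer: 0 13

Derivation:
Step 1: prey: 50+15-35=30; pred: 14+21-4=31
Step 2: prey: 30+9-46=0; pred: 31+27-9=49
Step 3: prey: 0+0-0=0; pred: 49+0-14=35
Step 4: prey: 0+0-0=0; pred: 35+0-10=25
Step 5: prey: 0+0-0=0; pred: 25+0-7=18
Step 6: prey: 0+0-0=0; pred: 18+0-5=13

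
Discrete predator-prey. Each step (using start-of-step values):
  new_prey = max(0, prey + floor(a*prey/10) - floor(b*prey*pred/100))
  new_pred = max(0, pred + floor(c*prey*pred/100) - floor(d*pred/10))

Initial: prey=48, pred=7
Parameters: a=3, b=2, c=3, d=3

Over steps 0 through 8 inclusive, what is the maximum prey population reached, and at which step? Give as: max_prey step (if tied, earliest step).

Step 1: prey: 48+14-6=56; pred: 7+10-2=15
Step 2: prey: 56+16-16=56; pred: 15+25-4=36
Step 3: prey: 56+16-40=32; pred: 36+60-10=86
Step 4: prey: 32+9-55=0; pred: 86+82-25=143
Step 5: prey: 0+0-0=0; pred: 143+0-42=101
Step 6: prey: 0+0-0=0; pred: 101+0-30=71
Step 7: prey: 0+0-0=0; pred: 71+0-21=50
Step 8: prey: 0+0-0=0; pred: 50+0-15=35
Max prey = 56 at step 1

Answer: 56 1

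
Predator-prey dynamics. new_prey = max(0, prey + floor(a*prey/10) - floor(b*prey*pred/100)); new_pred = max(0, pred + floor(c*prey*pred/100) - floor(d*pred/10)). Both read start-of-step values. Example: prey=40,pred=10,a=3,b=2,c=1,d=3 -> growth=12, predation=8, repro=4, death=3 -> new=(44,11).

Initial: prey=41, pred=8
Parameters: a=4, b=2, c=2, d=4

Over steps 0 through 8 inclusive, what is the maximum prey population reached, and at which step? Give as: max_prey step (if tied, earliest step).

Answer: 63 3

Derivation:
Step 1: prey: 41+16-6=51; pred: 8+6-3=11
Step 2: prey: 51+20-11=60; pred: 11+11-4=18
Step 3: prey: 60+24-21=63; pred: 18+21-7=32
Step 4: prey: 63+25-40=48; pred: 32+40-12=60
Step 5: prey: 48+19-57=10; pred: 60+57-24=93
Step 6: prey: 10+4-18=0; pred: 93+18-37=74
Step 7: prey: 0+0-0=0; pred: 74+0-29=45
Step 8: prey: 0+0-0=0; pred: 45+0-18=27
Max prey = 63 at step 3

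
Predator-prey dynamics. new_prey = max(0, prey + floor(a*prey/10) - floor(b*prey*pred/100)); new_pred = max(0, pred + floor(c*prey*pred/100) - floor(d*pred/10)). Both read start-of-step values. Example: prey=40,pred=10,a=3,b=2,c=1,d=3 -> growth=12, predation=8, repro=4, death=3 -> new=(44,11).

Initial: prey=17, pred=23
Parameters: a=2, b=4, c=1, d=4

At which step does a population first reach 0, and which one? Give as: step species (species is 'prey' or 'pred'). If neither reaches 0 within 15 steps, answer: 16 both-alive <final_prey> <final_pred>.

Answer: 16 both-alive 2 2

Derivation:
Step 1: prey: 17+3-15=5; pred: 23+3-9=17
Step 2: prey: 5+1-3=3; pred: 17+0-6=11
Step 3: prey: 3+0-1=2; pred: 11+0-4=7
Step 4: prey: 2+0-0=2; pred: 7+0-2=5
Step 5: prey: 2+0-0=2; pred: 5+0-2=3
Step 6: prey: 2+0-0=2; pred: 3+0-1=2
Step 7: prey: 2+0-0=2; pred: 2+0-0=2
Steps 8-15: state stable at prey=2, pred=2 (no change)
No extinction within 15 steps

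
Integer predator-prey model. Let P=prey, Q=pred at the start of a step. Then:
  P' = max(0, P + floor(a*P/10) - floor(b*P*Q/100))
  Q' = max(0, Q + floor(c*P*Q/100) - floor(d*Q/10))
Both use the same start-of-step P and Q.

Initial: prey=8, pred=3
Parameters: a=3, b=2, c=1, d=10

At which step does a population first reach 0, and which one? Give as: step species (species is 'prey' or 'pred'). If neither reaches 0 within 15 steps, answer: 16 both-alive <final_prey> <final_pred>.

Step 1: prey: 8+2-0=10; pred: 3+0-3=0
First extinction: pred at step 1

Answer: 1 pred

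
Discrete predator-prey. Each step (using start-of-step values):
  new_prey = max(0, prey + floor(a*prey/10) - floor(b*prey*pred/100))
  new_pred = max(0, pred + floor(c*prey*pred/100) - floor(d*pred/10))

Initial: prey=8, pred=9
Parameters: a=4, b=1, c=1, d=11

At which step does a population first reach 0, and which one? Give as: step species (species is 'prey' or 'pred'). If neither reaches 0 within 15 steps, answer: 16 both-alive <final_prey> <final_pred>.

Answer: 1 pred

Derivation:
Step 1: prey: 8+3-0=11; pred: 9+0-9=0
First extinction: pred at step 1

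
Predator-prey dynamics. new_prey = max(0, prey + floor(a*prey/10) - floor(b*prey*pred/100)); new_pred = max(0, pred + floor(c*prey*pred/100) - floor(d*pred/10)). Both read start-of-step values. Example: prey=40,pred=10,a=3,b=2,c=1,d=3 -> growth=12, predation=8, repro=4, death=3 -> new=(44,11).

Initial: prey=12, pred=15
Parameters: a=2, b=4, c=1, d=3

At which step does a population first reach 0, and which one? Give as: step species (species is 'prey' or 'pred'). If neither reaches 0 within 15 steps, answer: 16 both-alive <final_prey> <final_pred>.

Answer: 16 both-alive 9 3

Derivation:
Step 1: prey: 12+2-7=7; pred: 15+1-4=12
Step 2: prey: 7+1-3=5; pred: 12+0-3=9
Step 3: prey: 5+1-1=5; pred: 9+0-2=7
Step 4: prey: 5+1-1=5; pred: 7+0-2=5
Step 5: prey: 5+1-1=5; pred: 5+0-1=4
Step 6: prey: 5+1-0=6; pred: 4+0-1=3
Step 7: prey: 6+1-0=7; pred: 3+0-0=3
Step 8: prey: 7+1-0=8; pred: 3+0-0=3
Step 9: prey: 8+1-0=9; pred: 3+0-0=3
Step 10: prey: 9+1-1=9; pred: 3+0-0=3
Steps 11-15: state stable at prey=9, pred=3 (no change)
No extinction within 15 steps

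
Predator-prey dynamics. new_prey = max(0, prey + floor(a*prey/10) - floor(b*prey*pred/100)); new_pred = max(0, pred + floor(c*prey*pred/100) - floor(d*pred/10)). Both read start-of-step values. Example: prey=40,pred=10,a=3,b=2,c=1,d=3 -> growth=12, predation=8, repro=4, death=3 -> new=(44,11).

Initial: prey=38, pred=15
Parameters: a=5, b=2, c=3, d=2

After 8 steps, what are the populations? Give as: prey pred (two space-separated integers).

Step 1: prey: 38+19-11=46; pred: 15+17-3=29
Step 2: prey: 46+23-26=43; pred: 29+40-5=64
Step 3: prey: 43+21-55=9; pred: 64+82-12=134
Step 4: prey: 9+4-24=0; pred: 134+36-26=144
Step 5: prey: 0+0-0=0; pred: 144+0-28=116
Step 6: prey: 0+0-0=0; pred: 116+0-23=93
Step 7: prey: 0+0-0=0; pred: 93+0-18=75
Step 8: prey: 0+0-0=0; pred: 75+0-15=60

Answer: 0 60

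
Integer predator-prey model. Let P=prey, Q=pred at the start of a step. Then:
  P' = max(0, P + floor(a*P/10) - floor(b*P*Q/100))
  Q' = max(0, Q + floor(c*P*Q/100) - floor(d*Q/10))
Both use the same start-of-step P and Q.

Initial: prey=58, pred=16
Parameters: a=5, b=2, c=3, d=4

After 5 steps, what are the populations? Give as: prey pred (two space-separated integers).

Step 1: prey: 58+29-18=69; pred: 16+27-6=37
Step 2: prey: 69+34-51=52; pred: 37+76-14=99
Step 3: prey: 52+26-102=0; pred: 99+154-39=214
Step 4: prey: 0+0-0=0; pred: 214+0-85=129
Step 5: prey: 0+0-0=0; pred: 129+0-51=78

Answer: 0 78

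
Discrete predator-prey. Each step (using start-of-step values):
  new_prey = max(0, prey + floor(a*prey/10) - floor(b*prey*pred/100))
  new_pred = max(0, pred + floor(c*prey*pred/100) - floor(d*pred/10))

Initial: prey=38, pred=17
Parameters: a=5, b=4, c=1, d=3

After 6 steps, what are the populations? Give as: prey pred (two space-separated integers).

Answer: 15 11

Derivation:
Step 1: prey: 38+19-25=32; pred: 17+6-5=18
Step 2: prey: 32+16-23=25; pred: 18+5-5=18
Step 3: prey: 25+12-18=19; pred: 18+4-5=17
Step 4: prey: 19+9-12=16; pred: 17+3-5=15
Step 5: prey: 16+8-9=15; pred: 15+2-4=13
Step 6: prey: 15+7-7=15; pred: 13+1-3=11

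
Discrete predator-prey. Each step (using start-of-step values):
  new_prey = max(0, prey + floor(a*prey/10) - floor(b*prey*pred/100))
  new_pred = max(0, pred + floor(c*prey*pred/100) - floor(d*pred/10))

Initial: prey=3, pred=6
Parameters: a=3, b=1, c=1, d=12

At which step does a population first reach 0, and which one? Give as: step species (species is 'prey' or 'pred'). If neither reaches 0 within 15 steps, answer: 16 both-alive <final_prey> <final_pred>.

Answer: 1 pred

Derivation:
Step 1: prey: 3+0-0=3; pred: 6+0-7=0
First extinction: pred at step 1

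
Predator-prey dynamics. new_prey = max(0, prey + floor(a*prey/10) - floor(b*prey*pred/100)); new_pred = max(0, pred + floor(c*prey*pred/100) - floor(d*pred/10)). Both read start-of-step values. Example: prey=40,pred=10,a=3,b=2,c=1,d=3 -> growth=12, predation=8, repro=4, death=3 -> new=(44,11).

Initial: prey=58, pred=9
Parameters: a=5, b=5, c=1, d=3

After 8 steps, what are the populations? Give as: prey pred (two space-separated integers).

Step 1: prey: 58+29-26=61; pred: 9+5-2=12
Step 2: prey: 61+30-36=55; pred: 12+7-3=16
Step 3: prey: 55+27-44=38; pred: 16+8-4=20
Step 4: prey: 38+19-38=19; pred: 20+7-6=21
Step 5: prey: 19+9-19=9; pred: 21+3-6=18
Step 6: prey: 9+4-8=5; pred: 18+1-5=14
Step 7: prey: 5+2-3=4; pred: 14+0-4=10
Step 8: prey: 4+2-2=4; pred: 10+0-3=7

Answer: 4 7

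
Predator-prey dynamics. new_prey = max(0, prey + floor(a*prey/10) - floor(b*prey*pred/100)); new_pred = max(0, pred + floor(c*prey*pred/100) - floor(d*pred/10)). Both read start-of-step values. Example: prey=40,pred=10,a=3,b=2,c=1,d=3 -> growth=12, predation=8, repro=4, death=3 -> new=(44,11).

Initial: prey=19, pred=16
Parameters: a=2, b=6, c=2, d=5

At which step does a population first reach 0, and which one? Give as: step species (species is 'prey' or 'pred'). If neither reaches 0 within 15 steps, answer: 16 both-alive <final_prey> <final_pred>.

Step 1: prey: 19+3-18=4; pred: 16+6-8=14
Step 2: prey: 4+0-3=1; pred: 14+1-7=8
Step 3: prey: 1+0-0=1; pred: 8+0-4=4
Step 4: prey: 1+0-0=1; pred: 4+0-2=2
Step 5: prey: 1+0-0=1; pred: 2+0-1=1
Step 6: prey: 1+0-0=1; pred: 1+0-0=1
Steps 7-15: state stable at prey=1, pred=1 (no change)
No extinction within 15 steps

Answer: 16 both-alive 1 1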